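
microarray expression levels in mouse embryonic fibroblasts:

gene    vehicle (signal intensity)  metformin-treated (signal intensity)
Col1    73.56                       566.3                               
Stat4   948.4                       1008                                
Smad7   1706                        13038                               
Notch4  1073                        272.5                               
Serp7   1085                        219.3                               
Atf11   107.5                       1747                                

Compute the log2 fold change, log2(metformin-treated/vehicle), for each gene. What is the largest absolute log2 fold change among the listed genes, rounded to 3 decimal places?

4.022

log2(566.3/73.56) = 2.945  (Col1)
log2(1008/948.4) = 0.088  (Stat4)
log2(13038/1706) = 2.934  (Smad7)
log2(272.5/1073) = -1.977  (Notch4)
log2(219.3/1085) = -2.307  (Serp7)
log2(1747/107.5) = 4.022  (Atf11)
The largest magnitude belongs to Atf11.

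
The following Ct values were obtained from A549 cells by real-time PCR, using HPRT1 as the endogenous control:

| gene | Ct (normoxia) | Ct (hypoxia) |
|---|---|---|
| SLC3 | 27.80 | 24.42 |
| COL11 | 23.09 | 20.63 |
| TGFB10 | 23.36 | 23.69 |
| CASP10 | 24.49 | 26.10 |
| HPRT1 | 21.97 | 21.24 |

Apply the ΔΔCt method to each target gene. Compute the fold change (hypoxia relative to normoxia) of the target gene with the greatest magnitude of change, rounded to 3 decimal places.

SLC3: ΔΔCt = (24.42−21.24) − (27.80−21.97) = 3.18 − 5.83 = -2.65; fold change = 2^2.65 = 6.277
COL11: ΔΔCt = (20.63−21.24) − (23.09−21.97) = -0.61 − 1.12 = -1.73; fold change = 2^1.73 = 3.317
TGFB10: ΔΔCt = (23.69−21.24) − (23.36−21.97) = 2.45 − 1.39 = 1.06; fold change = 2^-1.06 = 0.480
CASP10: ΔΔCt = (26.10−21.24) − (24.49−21.97) = 4.86 − 2.52 = 2.34; fold change = 2^-2.34 = 0.198
SLC3 has the largest |ΔΔCt| = 2.65.

6.277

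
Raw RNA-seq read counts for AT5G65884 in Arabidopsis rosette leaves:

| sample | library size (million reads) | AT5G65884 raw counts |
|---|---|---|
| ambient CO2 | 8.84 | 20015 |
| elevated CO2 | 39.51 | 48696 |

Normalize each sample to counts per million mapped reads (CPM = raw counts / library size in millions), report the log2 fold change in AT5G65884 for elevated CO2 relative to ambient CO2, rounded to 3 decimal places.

CPM(ambient CO2) = 20015 / 8.84 = 2264.1403
CPM(elevated CO2) = 48696 / 39.51 = 1232.4981
Fold change = 1232.4981 / 2264.1403 = 0.54436
log2(0.54436) = -0.8774

-0.877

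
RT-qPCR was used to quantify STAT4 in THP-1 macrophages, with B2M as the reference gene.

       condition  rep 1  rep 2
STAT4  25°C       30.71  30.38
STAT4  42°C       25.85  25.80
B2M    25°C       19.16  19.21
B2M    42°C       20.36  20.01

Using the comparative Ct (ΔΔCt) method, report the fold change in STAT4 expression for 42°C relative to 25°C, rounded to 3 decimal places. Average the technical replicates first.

Mean Ct: STAT4 25°C 30.545; STAT4 42°C 25.825; B2M 25°C 19.185; B2M 42°C 20.185
ΔCt(25°C) = 30.545 − 19.185 = 11.360
ΔCt(42°C) = 25.825 − 20.185 = 5.640
ΔΔCt = 5.640 − 11.360 = -5.720
Fold change = 2^(−(-5.720)) = 2^5.720 = 52.7098

52.710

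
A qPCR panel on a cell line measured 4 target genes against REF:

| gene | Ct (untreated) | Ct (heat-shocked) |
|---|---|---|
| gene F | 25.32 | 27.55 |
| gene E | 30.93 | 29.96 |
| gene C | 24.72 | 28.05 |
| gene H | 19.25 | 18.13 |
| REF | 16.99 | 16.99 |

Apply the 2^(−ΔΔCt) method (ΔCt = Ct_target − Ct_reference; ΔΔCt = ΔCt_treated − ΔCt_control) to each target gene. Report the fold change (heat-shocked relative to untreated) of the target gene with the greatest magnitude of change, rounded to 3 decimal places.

gene F: ΔΔCt = (27.55−16.99) − (25.32−16.99) = 10.56 − 8.33 = 2.23; fold change = 2^-2.23 = 0.213
gene E: ΔΔCt = (29.96−16.99) − (30.93−16.99) = 12.97 − 13.94 = -0.97; fold change = 2^0.97 = 1.959
gene C: ΔΔCt = (28.05−16.99) − (24.72−16.99) = 11.06 − 7.73 = 3.33; fold change = 2^-3.33 = 0.099
gene H: ΔΔCt = (18.13−16.99) − (19.25−16.99) = 1.14 − 2.26 = -1.12; fold change = 2^1.12 = 2.173
gene C has the largest |ΔΔCt| = 3.33.

0.099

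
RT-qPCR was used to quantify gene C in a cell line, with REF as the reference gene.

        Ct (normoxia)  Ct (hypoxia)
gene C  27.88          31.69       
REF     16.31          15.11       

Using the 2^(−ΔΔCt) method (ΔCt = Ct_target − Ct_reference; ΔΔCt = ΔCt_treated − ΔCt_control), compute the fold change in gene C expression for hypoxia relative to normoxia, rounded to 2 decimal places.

0.03

ΔCt(normoxia) = 27.880 − 16.310 = 11.570
ΔCt(hypoxia) = 31.690 − 15.110 = 16.580
ΔΔCt = 16.580 − 11.570 = 5.010
Fold change = 2^(−5.010) = 0.031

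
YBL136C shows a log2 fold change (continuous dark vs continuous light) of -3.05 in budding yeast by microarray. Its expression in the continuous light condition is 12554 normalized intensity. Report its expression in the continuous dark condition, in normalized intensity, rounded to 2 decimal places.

1515.80

Fold change = 2^(-3.05) = 0.1207
continuous dark expression = 12554 × 0.1207 = 1515.80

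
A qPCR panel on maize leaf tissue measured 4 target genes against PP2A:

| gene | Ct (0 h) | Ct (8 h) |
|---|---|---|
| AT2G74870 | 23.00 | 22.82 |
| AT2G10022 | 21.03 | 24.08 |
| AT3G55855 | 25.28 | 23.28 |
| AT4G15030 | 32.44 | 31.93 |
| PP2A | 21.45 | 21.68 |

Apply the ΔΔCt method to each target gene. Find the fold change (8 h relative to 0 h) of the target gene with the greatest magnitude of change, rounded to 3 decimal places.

AT2G74870: ΔΔCt = (22.82−21.68) − (23.00−21.45) = 1.14 − 1.55 = -0.41; fold change = 2^0.41 = 1.329
AT2G10022: ΔΔCt = (24.08−21.68) − (21.03−21.45) = 2.40 − (-0.42) = 2.82; fold change = 2^-2.82 = 0.142
AT3G55855: ΔΔCt = (23.28−21.68) − (25.28−21.45) = 1.60 − 3.83 = -2.23; fold change = 2^2.23 = 4.691
AT4G15030: ΔΔCt = (31.93−21.68) − (32.44−21.45) = 10.25 − 10.99 = -0.74; fold change = 2^0.74 = 1.670
AT2G10022 has the largest |ΔΔCt| = 2.82.

0.142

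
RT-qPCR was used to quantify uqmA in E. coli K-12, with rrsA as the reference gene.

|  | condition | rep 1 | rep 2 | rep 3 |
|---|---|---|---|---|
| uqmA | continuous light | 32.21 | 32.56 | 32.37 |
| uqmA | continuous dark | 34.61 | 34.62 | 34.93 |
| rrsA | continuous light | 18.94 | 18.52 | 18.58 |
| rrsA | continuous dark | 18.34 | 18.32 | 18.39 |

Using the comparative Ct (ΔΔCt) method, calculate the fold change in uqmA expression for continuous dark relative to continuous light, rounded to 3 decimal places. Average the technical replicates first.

Mean Ct: uqmA continuous light 32.380; uqmA continuous dark 34.720; rrsA continuous light 18.680; rrsA continuous dark 18.350
ΔCt(continuous light) = 32.380 − 18.680 = 13.700
ΔCt(continuous dark) = 34.720 − 18.350 = 16.370
ΔΔCt = 16.370 − 13.700 = 2.670
Fold change = 2^(−2.670) = 0.1571

0.157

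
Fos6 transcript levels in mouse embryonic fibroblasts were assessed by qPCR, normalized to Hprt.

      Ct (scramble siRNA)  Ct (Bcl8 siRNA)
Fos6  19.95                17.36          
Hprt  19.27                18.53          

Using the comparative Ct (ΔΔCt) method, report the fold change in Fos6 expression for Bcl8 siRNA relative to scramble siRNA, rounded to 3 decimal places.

ΔCt(scramble siRNA) = 19.950 − 19.270 = 0.680
ΔCt(Bcl8 siRNA) = 17.360 − 18.530 = -1.170
ΔΔCt = -1.170 − 0.680 = -1.850
Fold change = 2^(−(-1.850)) = 2^1.850 = 3.6050

3.605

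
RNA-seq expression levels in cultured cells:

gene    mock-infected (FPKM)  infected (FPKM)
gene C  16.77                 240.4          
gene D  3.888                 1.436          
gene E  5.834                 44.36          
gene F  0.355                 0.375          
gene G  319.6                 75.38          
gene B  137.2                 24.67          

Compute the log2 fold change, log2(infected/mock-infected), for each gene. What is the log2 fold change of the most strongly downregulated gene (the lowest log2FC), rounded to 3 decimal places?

-2.475

log2(240.4/16.77) = 3.841  (gene C)
log2(1.436/3.888) = -1.437  (gene D)
log2(44.36/5.834) = 2.927  (gene E)
log2(0.375/0.355) = 0.079  (gene F)
log2(75.38/319.6) = -2.084  (gene G)
log2(24.67/137.2) = -2.475  (gene B)
gene B is most strongly downregulated.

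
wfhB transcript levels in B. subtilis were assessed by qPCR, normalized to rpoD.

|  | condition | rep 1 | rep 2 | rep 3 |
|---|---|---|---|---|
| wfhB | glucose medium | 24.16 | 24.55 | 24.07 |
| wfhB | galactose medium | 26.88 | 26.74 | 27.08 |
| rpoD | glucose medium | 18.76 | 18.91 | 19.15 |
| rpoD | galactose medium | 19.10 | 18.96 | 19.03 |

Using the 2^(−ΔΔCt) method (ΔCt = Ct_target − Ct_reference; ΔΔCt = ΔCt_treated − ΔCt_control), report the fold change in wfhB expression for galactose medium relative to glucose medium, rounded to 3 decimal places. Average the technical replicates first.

0.171

Mean Ct: wfhB glucose medium 24.260; wfhB galactose medium 26.900; rpoD glucose medium 18.940; rpoD galactose medium 19.030
ΔCt(glucose medium) = 24.260 − 18.940 = 5.320
ΔCt(galactose medium) = 26.900 − 19.030 = 7.870
ΔΔCt = 7.870 − 5.320 = 2.550
Fold change = 2^(−2.550) = 0.1708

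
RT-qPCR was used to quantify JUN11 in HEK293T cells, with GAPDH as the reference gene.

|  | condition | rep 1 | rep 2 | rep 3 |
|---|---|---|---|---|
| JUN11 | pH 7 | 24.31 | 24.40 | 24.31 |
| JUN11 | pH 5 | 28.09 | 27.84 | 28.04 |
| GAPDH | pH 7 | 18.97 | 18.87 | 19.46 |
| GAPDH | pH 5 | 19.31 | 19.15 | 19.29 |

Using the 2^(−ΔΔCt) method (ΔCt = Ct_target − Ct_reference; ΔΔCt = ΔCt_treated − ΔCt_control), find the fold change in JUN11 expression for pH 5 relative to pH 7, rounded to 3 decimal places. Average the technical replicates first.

0.088

Mean Ct: JUN11 pH 7 24.340; JUN11 pH 5 27.990; GAPDH pH 7 19.100; GAPDH pH 5 19.250
ΔCt(pH 7) = 24.340 − 19.100 = 5.240
ΔCt(pH 5) = 27.990 − 19.250 = 8.740
ΔΔCt = 8.740 − 5.240 = 3.500
Fold change = 2^(−3.500) = 0.0884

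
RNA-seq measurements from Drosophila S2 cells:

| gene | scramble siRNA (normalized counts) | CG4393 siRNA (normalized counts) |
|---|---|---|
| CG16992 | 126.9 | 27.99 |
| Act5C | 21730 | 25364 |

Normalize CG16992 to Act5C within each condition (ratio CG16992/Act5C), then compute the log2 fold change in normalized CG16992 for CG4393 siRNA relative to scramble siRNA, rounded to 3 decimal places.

-2.404

CG16992/Act5C (scramble siRNA) = 126.9 / 21730 = 0.0058399
CG16992/Act5C (CG4393 siRNA) = 27.99 / 25364 = 0.0011035
Fold change = 0.0011035 / 0.0058399 = 0.1890
log2(0.1890) = -2.4038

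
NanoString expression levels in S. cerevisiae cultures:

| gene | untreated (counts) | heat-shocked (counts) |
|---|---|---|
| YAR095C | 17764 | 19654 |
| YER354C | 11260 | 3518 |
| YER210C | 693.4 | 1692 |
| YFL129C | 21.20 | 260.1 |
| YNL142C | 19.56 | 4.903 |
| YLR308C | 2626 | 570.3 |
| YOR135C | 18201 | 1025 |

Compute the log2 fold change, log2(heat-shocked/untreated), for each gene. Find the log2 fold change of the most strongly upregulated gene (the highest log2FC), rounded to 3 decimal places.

log2(19654/17764) = 0.146  (YAR095C)
log2(3518/11260) = -1.678  (YER354C)
log2(1692/693.4) = 1.287  (YER210C)
log2(260.1/21.20) = 3.617  (YFL129C)
log2(4.903/19.56) = -1.996  (YNL142C)
log2(570.3/2626) = -2.203  (YLR308C)
log2(1025/18201) = -4.150  (YOR135C)
YFL129C is most strongly upregulated.

3.617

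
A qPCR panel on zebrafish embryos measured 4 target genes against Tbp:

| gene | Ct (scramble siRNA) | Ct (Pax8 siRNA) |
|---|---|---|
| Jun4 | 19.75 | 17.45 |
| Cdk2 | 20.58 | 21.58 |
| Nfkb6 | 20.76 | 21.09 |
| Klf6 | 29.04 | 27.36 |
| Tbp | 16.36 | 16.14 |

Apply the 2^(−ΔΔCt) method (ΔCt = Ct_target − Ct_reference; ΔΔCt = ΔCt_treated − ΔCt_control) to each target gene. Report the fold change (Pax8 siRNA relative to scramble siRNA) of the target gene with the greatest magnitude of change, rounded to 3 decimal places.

4.228

Jun4: ΔΔCt = (17.45−16.14) − (19.75−16.36) = 1.31 − 3.39 = -2.08; fold change = 2^2.08 = 4.228
Cdk2: ΔΔCt = (21.58−16.14) − (20.58−16.36) = 5.44 − 4.22 = 1.22; fold change = 2^-1.22 = 0.429
Nfkb6: ΔΔCt = (21.09−16.14) − (20.76−16.36) = 4.95 − 4.40 = 0.55; fold change = 2^-0.55 = 0.683
Klf6: ΔΔCt = (27.36−16.14) − (29.04−16.36) = 11.22 − 12.68 = -1.46; fold change = 2^1.46 = 2.751
Jun4 has the largest |ΔΔCt| = 2.08.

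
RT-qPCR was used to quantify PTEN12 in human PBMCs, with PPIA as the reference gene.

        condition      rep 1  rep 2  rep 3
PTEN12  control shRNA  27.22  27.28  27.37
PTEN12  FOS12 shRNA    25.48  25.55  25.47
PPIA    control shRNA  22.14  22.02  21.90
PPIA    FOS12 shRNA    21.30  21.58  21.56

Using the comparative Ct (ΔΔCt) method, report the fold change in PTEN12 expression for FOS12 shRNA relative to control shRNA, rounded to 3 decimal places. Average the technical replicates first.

Mean Ct: PTEN12 control shRNA 27.290; PTEN12 FOS12 shRNA 25.500; PPIA control shRNA 22.020; PPIA FOS12 shRNA 21.480
ΔCt(control shRNA) = 27.290 − 22.020 = 5.270
ΔCt(FOS12 shRNA) = 25.500 − 21.480 = 4.020
ΔΔCt = 4.020 − 5.270 = -1.250
Fold change = 2^(−(-1.250)) = 2^1.250 = 2.3784

2.378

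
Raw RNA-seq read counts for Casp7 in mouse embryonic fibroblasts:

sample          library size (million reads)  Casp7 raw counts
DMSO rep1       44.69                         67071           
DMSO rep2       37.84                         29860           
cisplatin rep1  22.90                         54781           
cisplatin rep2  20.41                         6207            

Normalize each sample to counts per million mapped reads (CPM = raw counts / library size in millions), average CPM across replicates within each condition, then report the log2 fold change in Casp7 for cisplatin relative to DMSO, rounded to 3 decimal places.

CPM(DMSO rep1) = 67071 / 44.69 = 1500.8055
CPM(DMSO rep2) = 29860 / 37.84 = 789.1121
CPM(cisplatin rep1) = 54781 / 22.90 = 2392.1834
CPM(cisplatin rep2) = 6207 / 20.41 = 304.1156
mean CPM(DMSO) = 1144.9588; mean CPM(cisplatin) = 1348.1495
Fold change = 1348.1495 / 1144.9588 = 1.17747
log2(1.17747) = 0.2357

0.236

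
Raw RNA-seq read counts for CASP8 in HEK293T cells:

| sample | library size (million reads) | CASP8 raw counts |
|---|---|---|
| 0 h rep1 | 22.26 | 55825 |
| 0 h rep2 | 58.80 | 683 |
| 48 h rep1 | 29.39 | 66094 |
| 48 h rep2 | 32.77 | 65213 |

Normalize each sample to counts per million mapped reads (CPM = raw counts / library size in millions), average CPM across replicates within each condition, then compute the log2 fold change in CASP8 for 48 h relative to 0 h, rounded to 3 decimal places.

0.751

CPM(0 h rep1) = 55825 / 22.26 = 2507.8616
CPM(0 h rep2) = 683 / 58.80 = 11.6156
CPM(48 h rep1) = 66094 / 29.39 = 2248.8602
CPM(48 h rep2) = 65213 / 32.77 = 1990.0214
mean CPM(0 h) = 1259.7386; mean CPM(48 h) = 2119.4408
Fold change = 2119.4408 / 1259.7386 = 1.68244
log2(1.68244) = 0.7506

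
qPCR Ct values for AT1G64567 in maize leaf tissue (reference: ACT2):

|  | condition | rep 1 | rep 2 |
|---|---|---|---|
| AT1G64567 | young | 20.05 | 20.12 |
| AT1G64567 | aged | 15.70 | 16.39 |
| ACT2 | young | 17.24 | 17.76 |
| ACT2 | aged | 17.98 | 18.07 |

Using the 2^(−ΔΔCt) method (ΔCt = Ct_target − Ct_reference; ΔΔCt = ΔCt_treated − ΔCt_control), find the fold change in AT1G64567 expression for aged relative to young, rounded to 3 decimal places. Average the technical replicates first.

23.670

Mean Ct: AT1G64567 young 20.085; AT1G64567 aged 16.045; ACT2 young 17.500; ACT2 aged 18.025
ΔCt(young) = 20.085 − 17.500 = 2.585
ΔCt(aged) = 16.045 − 18.025 = -1.980
ΔΔCt = -1.980 − 2.585 = -4.565
Fold change = 2^(−(-4.565)) = 2^4.565 = 23.6702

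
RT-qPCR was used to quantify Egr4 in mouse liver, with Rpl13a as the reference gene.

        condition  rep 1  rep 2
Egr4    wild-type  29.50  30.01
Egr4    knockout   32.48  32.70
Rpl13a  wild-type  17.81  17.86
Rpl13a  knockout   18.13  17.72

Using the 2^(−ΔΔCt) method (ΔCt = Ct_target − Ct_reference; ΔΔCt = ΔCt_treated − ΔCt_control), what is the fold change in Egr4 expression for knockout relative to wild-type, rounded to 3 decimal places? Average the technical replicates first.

Mean Ct: Egr4 wild-type 29.755; Egr4 knockout 32.590; Rpl13a wild-type 17.835; Rpl13a knockout 17.925
ΔCt(wild-type) = 29.755 − 17.835 = 11.920
ΔCt(knockout) = 32.590 − 17.925 = 14.665
ΔΔCt = 14.665 − 11.920 = 2.745
Fold change = 2^(−2.745) = 0.1492

0.149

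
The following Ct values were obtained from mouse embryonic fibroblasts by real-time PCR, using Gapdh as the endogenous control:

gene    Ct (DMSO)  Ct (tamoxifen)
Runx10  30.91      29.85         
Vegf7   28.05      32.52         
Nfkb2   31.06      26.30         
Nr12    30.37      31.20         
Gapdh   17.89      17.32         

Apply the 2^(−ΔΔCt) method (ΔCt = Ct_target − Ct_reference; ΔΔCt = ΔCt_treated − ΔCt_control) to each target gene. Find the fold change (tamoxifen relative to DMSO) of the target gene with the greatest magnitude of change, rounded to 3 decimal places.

Runx10: ΔΔCt = (29.85−17.32) − (30.91−17.89) = 12.53 − 13.02 = -0.49; fold change = 2^0.49 = 1.404
Vegf7: ΔΔCt = (32.52−17.32) − (28.05−17.89) = 15.20 − 10.16 = 5.04; fold change = 2^-5.04 = 0.030
Nfkb2: ΔΔCt = (26.30−17.32) − (31.06−17.89) = 8.98 − 13.17 = -4.19; fold change = 2^4.19 = 18.252
Nr12: ΔΔCt = (31.20−17.32) − (30.37−17.89) = 13.88 − 12.48 = 1.40; fold change = 2^-1.40 = 0.379
Vegf7 has the largest |ΔΔCt| = 5.04.

0.030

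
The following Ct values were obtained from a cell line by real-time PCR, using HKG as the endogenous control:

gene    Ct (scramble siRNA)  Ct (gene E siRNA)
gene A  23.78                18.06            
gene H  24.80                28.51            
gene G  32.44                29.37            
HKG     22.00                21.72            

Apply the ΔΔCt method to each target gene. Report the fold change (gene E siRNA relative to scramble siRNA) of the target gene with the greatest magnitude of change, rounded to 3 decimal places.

gene A: ΔΔCt = (18.06−21.72) − (23.78−22.00) = -3.66 − 1.78 = -5.44; fold change = 2^5.44 = 43.411
gene H: ΔΔCt = (28.51−21.72) − (24.80−22.00) = 6.79 − 2.80 = 3.99; fold change = 2^-3.99 = 0.063
gene G: ΔΔCt = (29.37−21.72) − (32.44−22.00) = 7.65 − 10.44 = -2.79; fold change = 2^2.79 = 6.916
gene A has the largest |ΔΔCt| = 5.44.

43.411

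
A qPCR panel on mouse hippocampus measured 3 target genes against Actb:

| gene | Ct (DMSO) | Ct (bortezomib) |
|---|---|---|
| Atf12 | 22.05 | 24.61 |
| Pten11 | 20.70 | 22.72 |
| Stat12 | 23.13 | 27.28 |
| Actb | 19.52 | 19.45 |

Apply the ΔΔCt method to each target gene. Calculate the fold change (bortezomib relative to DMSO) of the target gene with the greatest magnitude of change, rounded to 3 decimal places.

Atf12: ΔΔCt = (24.61−19.45) − (22.05−19.52) = 5.16 − 2.53 = 2.63; fold change = 2^-2.63 = 0.162
Pten11: ΔΔCt = (22.72−19.45) − (20.70−19.52) = 3.27 − 1.18 = 2.09; fold change = 2^-2.09 = 0.235
Stat12: ΔΔCt = (27.28−19.45) − (23.13−19.52) = 7.83 − 3.61 = 4.22; fold change = 2^-4.22 = 0.054
Stat12 has the largest |ΔΔCt| = 4.22.

0.054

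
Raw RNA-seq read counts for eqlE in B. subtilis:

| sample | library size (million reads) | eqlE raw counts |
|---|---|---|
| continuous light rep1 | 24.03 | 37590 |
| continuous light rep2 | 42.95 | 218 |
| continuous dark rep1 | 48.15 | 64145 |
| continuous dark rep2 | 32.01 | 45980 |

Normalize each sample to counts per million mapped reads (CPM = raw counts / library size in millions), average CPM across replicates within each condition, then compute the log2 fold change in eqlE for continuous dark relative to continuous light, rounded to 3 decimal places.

CPM(continuous light rep1) = 37590 / 24.03 = 1564.2946
CPM(continuous light rep2) = 218 / 42.95 = 5.0757
CPM(continuous dark rep1) = 64145 / 48.15 = 1332.1911
CPM(continuous dark rep2) = 45980 / 32.01 = 1436.4261
mean CPM(continuous light) = 784.6852; mean CPM(continuous dark) = 1384.3086
Fold change = 1384.3086 / 784.6852 = 1.76416
log2(1.76416) = 0.8190

0.819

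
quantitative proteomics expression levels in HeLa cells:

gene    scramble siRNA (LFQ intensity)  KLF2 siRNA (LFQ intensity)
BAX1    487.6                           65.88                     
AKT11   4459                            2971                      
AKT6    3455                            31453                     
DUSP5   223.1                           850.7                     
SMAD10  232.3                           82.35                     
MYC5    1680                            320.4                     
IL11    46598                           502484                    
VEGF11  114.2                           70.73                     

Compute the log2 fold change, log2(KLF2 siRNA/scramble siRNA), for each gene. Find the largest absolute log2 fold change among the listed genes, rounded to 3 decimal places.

3.431

log2(65.88/487.6) = -2.888  (BAX1)
log2(2971/4459) = -0.586  (AKT11)
log2(31453/3455) = 3.186  (AKT6)
log2(850.7/223.1) = 1.931  (DUSP5)
log2(82.35/232.3) = -1.496  (SMAD10)
log2(320.4/1680) = -2.391  (MYC5)
log2(502484/46598) = 3.431  (IL11)
log2(70.73/114.2) = -0.691  (VEGF11)
The largest magnitude belongs to IL11.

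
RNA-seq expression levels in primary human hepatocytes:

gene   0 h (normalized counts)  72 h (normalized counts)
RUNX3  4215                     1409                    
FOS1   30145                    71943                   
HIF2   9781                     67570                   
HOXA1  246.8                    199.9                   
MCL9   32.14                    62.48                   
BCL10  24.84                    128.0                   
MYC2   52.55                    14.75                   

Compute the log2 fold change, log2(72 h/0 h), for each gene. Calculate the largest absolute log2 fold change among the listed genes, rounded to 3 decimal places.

2.788

log2(1409/4215) = -1.581  (RUNX3)
log2(71943/30145) = 1.255  (FOS1)
log2(67570/9781) = 2.788  (HIF2)
log2(199.9/246.8) = -0.304  (HOXA1)
log2(62.48/32.14) = 0.959  (MCL9)
log2(128.0/24.84) = 2.365  (BCL10)
log2(14.75/52.55) = -1.833  (MYC2)
The largest magnitude belongs to HIF2.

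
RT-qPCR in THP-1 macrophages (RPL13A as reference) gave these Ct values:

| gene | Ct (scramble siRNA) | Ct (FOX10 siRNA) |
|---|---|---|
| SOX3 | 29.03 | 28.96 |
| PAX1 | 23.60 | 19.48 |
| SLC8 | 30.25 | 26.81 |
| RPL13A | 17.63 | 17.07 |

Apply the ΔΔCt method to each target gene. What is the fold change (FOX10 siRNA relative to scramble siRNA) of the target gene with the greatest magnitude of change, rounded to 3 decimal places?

SOX3: ΔΔCt = (28.96−17.07) − (29.03−17.63) = 11.89 − 11.40 = 0.49; fold change = 2^-0.49 = 0.712
PAX1: ΔΔCt = (19.48−17.07) − (23.60−17.63) = 2.41 − 5.97 = -3.56; fold change = 2^3.56 = 11.794
SLC8: ΔΔCt = (26.81−17.07) − (30.25−17.63) = 9.74 − 12.62 = -2.88; fold change = 2^2.88 = 7.362
PAX1 has the largest |ΔΔCt| = 3.56.

11.794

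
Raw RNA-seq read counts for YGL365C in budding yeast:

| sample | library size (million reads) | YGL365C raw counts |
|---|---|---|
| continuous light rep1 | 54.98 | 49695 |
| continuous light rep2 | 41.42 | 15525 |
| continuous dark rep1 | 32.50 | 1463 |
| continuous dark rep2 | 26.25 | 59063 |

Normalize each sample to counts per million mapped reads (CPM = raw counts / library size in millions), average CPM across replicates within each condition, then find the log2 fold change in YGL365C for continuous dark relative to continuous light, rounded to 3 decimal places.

CPM(continuous light rep1) = 49695 / 54.98 = 903.8741
CPM(continuous light rep2) = 15525 / 41.42 = 374.8189
CPM(continuous dark rep1) = 1463 / 32.50 = 45.0154
CPM(continuous dark rep2) = 59063 / 26.25 = 2250.0190
mean CPM(continuous light) = 639.3465; mean CPM(continuous dark) = 1147.5172
Fold change = 1147.5172 / 639.3465 = 1.79483
log2(1.79483) = 0.8438

0.844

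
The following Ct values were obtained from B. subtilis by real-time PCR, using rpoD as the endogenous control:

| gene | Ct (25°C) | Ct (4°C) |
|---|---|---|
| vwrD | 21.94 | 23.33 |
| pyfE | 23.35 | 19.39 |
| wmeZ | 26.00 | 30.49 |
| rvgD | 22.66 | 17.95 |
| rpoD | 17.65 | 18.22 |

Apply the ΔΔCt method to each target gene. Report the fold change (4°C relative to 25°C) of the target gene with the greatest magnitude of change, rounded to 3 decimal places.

vwrD: ΔΔCt = (23.33−18.22) − (21.94−17.65) = 5.11 − 4.29 = 0.82; fold change = 2^-0.82 = 0.566
pyfE: ΔΔCt = (19.39−18.22) − (23.35−17.65) = 1.17 − 5.70 = -4.53; fold change = 2^4.53 = 23.103
wmeZ: ΔΔCt = (30.49−18.22) − (26.00−17.65) = 12.27 − 8.35 = 3.92; fold change = 2^-3.92 = 0.066
rvgD: ΔΔCt = (17.95−18.22) − (22.66−17.65) = -0.27 − 5.01 = -5.28; fold change = 2^5.28 = 38.854
rvgD has the largest |ΔΔCt| = 5.28.

38.854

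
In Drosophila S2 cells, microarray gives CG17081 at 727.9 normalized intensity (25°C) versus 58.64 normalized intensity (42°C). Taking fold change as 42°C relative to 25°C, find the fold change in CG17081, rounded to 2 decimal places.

0.08

Fold change = 58.64 / 727.9 = 0.081
CG17081 is downregulated.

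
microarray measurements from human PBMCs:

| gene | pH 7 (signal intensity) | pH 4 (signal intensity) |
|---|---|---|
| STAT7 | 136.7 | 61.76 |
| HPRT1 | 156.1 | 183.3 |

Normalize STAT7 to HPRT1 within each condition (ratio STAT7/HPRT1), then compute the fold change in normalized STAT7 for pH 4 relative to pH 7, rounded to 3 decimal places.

0.385

STAT7/HPRT1 (pH 7) = 136.7 / 156.1 = 0.87572
STAT7/HPRT1 (pH 4) = 61.76 / 183.3 = 0.33693
Fold change = 0.33693 / 0.87572 = 0.3848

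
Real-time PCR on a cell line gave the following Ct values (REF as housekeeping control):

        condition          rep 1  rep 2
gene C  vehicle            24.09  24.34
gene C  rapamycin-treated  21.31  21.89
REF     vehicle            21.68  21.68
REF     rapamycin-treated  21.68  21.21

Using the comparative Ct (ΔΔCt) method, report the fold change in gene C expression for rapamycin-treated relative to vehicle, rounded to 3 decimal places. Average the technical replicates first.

5.205

Mean Ct: gene C vehicle 24.215; gene C rapamycin-treated 21.600; REF vehicle 21.680; REF rapamycin-treated 21.445
ΔCt(vehicle) = 24.215 − 21.680 = 2.535
ΔCt(rapamycin-treated) = 21.600 − 21.445 = 0.155
ΔΔCt = 0.155 − 2.535 = -2.380
Fold change = 2^(−(-2.380)) = 2^2.380 = 5.2054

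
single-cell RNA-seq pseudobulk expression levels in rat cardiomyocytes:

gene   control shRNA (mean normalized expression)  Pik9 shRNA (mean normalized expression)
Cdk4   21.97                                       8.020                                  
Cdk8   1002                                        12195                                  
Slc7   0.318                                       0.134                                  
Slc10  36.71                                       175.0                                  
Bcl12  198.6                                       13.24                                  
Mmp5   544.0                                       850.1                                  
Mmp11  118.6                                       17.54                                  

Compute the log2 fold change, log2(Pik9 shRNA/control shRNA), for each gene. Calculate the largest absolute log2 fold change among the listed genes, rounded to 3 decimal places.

log2(8.020/21.97) = -1.454  (Cdk4)
log2(12195/1002) = 3.605  (Cdk8)
log2(0.134/0.318) = -1.247  (Slc7)
log2(175.0/36.71) = 2.253  (Slc10)
log2(13.24/198.6) = -3.907  (Bcl12)
log2(850.1/544.0) = 0.644  (Mmp5)
log2(17.54/118.6) = -2.757  (Mmp11)
The largest magnitude belongs to Bcl12.

3.907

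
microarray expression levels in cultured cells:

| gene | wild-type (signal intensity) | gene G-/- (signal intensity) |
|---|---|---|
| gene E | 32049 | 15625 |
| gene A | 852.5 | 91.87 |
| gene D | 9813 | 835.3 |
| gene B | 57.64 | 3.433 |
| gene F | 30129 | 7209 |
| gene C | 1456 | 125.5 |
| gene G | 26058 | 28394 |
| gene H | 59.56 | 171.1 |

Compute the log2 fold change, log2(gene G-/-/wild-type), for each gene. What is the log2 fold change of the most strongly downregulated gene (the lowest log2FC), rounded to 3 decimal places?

log2(15625/32049) = -1.036  (gene E)
log2(91.87/852.5) = -3.214  (gene A)
log2(835.3/9813) = -3.554  (gene D)
log2(3.433/57.64) = -4.070  (gene B)
log2(7209/30129) = -2.063  (gene F)
log2(125.5/1456) = -3.536  (gene C)
log2(28394/26058) = 0.124  (gene G)
log2(171.1/59.56) = 1.522  (gene H)
gene B is most strongly downregulated.

-4.070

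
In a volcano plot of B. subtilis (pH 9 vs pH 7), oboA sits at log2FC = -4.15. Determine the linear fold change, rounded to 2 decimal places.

Fold change = 2^(-4.15) = 0.056

0.06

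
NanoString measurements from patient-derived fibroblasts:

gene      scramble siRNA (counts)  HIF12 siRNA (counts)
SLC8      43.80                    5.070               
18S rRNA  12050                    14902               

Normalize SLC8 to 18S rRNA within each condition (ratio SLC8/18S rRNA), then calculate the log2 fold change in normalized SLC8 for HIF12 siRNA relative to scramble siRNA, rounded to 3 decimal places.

-3.417

SLC8/18S rRNA (scramble siRNA) = 43.80 / 12050 = 0.0036349
SLC8/18S rRNA (HIF12 siRNA) = 5.070 / 14902 = 0.00034022
Fold change = 0.00034022 / 0.0036349 = 0.0936
log2(0.0936) = -3.4173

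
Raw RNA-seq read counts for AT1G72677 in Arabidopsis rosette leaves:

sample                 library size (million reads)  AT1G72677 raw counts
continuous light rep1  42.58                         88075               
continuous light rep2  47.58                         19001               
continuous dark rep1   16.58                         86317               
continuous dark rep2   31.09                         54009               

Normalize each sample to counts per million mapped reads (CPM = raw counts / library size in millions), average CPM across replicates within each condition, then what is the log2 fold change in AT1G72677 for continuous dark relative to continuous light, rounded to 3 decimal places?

1.492

CPM(continuous light rep1) = 88075 / 42.58 = 2068.4594
CPM(continuous light rep2) = 19001 / 47.58 = 399.3485
CPM(continuous dark rep1) = 86317 / 16.58 = 5206.0917
CPM(continuous dark rep2) = 54009 / 31.09 = 1737.1824
mean CPM(continuous light) = 1233.9039; mean CPM(continuous dark) = 3471.6370
Fold change = 3471.6370 / 1233.9039 = 2.81354
log2(2.81354) = 1.4924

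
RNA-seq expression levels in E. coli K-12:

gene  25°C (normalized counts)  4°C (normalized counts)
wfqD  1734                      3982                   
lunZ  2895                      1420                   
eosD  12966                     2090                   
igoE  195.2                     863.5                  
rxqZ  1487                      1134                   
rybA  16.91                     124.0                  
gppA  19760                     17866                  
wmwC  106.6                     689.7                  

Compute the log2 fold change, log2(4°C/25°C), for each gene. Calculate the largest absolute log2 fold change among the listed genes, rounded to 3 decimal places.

2.874

log2(3982/1734) = 1.199  (wfqD)
log2(1420/2895) = -1.028  (lunZ)
log2(2090/12966) = -2.633  (eosD)
log2(863.5/195.2) = 2.145  (igoE)
log2(1134/1487) = -0.391  (rxqZ)
log2(124.0/16.91) = 2.874  (rybA)
log2(17866/19760) = -0.145  (gppA)
log2(689.7/106.6) = 2.694  (wmwC)
The largest magnitude belongs to rybA.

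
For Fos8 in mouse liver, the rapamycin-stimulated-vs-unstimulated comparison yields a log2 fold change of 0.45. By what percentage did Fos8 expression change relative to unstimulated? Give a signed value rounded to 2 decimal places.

36.60%

Fold change = 2^(0.45) = 1.3660
Percent change = (FC − 1) × 100% = (1.3660 − 1) × 100 = 36.60%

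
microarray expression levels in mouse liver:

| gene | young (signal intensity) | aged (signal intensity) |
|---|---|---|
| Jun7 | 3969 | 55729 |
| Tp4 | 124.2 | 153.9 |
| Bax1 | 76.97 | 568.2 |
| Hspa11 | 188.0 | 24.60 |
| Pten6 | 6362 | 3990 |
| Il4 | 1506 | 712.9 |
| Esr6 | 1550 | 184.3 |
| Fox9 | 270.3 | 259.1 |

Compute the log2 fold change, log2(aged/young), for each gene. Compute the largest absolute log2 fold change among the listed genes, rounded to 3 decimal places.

log2(55729/3969) = 3.812  (Jun7)
log2(153.9/124.2) = 0.309  (Tp4)
log2(568.2/76.97) = 2.884  (Bax1)
log2(24.60/188.0) = -2.934  (Hspa11)
log2(3990/6362) = -0.673  (Pten6)
log2(712.9/1506) = -1.079  (Il4)
log2(184.3/1550) = -3.072  (Esr6)
log2(259.1/270.3) = -0.061  (Fox9)
The largest magnitude belongs to Jun7.

3.812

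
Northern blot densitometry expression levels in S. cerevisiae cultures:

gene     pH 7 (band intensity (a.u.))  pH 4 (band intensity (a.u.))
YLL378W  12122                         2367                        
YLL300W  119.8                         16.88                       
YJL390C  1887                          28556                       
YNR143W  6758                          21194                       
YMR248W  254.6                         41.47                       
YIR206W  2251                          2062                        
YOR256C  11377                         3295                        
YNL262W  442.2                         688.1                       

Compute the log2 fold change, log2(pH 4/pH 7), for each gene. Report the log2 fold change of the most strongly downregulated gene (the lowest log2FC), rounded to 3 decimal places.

-2.827

log2(2367/12122) = -2.356  (YLL378W)
log2(16.88/119.8) = -2.827  (YLL300W)
log2(28556/1887) = 3.920  (YJL390C)
log2(21194/6758) = 1.649  (YNR143W)
log2(41.47/254.6) = -2.618  (YMR248W)
log2(2062/2251) = -0.127  (YIR206W)
log2(3295/11377) = -1.788  (YOR256C)
log2(688.1/442.2) = 0.638  (YNL262W)
YLL300W is most strongly downregulated.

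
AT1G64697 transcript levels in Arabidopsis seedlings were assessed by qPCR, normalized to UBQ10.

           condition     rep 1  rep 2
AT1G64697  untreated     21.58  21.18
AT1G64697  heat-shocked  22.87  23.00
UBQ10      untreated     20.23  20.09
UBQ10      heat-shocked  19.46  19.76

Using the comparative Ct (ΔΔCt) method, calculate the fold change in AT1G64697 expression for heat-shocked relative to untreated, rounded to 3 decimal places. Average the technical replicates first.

0.232

Mean Ct: AT1G64697 untreated 21.380; AT1G64697 heat-shocked 22.935; UBQ10 untreated 20.160; UBQ10 heat-shocked 19.610
ΔCt(untreated) = 21.380 − 20.160 = 1.220
ΔCt(heat-shocked) = 22.935 − 19.610 = 3.325
ΔΔCt = 3.325 − 1.220 = 2.105
Fold change = 2^(−2.105) = 0.2325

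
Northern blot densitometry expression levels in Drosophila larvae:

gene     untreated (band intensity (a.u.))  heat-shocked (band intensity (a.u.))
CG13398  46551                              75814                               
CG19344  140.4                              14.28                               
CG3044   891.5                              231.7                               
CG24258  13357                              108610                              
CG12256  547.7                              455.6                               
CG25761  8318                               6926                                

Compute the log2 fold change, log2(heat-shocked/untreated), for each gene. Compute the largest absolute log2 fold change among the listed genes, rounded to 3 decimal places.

3.297

log2(75814/46551) = 0.704  (CG13398)
log2(14.28/140.4) = -3.297  (CG19344)
log2(231.7/891.5) = -1.944  (CG3044)
log2(108610/13357) = 3.023  (CG24258)
log2(455.6/547.7) = -0.266  (CG12256)
log2(6926/8318) = -0.264  (CG25761)
The largest magnitude belongs to CG19344.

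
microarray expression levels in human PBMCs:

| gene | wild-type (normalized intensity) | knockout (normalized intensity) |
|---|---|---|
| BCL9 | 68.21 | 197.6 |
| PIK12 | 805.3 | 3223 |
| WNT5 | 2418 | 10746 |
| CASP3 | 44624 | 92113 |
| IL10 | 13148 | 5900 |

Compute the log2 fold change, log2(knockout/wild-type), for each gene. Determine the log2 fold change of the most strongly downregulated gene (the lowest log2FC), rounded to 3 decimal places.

log2(197.6/68.21) = 1.535  (BCL9)
log2(3223/805.3) = 2.001  (PIK12)
log2(10746/2418) = 2.152  (WNT5)
log2(92113/44624) = 1.046  (CASP3)
log2(5900/13148) = -1.156  (IL10)
IL10 is most strongly downregulated.

-1.156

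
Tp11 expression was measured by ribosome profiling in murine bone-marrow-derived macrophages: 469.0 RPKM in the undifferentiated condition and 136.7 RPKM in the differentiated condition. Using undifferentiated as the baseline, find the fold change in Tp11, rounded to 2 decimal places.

0.29

Fold change = 136.7 / 469.0 = 0.291
Tp11 is downregulated.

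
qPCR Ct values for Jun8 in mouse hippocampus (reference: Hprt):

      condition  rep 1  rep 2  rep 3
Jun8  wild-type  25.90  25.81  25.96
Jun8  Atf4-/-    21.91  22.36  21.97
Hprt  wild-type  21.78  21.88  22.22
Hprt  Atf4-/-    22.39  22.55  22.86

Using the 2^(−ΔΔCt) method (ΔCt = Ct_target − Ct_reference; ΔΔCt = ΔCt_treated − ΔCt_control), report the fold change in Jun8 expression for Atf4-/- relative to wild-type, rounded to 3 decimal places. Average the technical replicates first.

Mean Ct: Jun8 wild-type 25.890; Jun8 Atf4-/- 22.080; Hprt wild-type 21.960; Hprt Atf4-/- 22.600
ΔCt(wild-type) = 25.890 − 21.960 = 3.930
ΔCt(Atf4-/-) = 22.080 − 22.600 = -0.520
ΔΔCt = -0.520 − 3.930 = -4.450
Fold change = 2^(−(-4.450)) = 2^4.450 = 21.8566

21.857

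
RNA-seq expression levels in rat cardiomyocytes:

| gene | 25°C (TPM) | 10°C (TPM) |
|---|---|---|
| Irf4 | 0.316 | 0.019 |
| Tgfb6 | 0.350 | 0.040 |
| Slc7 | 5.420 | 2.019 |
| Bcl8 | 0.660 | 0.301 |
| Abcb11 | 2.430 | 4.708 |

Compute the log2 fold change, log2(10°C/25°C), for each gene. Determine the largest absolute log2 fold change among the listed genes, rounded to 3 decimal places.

4.056

log2(0.019/0.316) = -4.056  (Irf4)
log2(0.040/0.350) = -3.129  (Tgfb6)
log2(2.019/5.420) = -1.425  (Slc7)
log2(0.301/0.660) = -1.133  (Bcl8)
log2(4.708/2.430) = 0.954  (Abcb11)
The largest magnitude belongs to Irf4.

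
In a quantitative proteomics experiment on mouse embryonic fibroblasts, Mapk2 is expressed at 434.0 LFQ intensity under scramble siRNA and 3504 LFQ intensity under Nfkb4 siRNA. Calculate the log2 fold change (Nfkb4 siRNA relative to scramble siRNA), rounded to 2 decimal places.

3.01

Fold change = 3504 / 434.0 = 8.0737
log2(8.0737) = 3.013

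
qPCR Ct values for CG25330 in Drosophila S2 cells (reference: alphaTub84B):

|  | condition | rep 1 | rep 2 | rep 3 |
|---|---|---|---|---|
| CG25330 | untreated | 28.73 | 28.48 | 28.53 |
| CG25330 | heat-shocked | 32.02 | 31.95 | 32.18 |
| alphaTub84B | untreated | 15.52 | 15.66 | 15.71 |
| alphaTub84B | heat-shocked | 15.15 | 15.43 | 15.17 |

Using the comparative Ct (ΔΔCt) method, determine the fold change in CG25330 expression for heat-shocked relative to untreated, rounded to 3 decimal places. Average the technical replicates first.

0.069

Mean Ct: CG25330 untreated 28.580; CG25330 heat-shocked 32.050; alphaTub84B untreated 15.630; alphaTub84B heat-shocked 15.250
ΔCt(untreated) = 28.580 − 15.630 = 12.950
ΔCt(heat-shocked) = 32.050 − 15.250 = 16.800
ΔΔCt = 16.800 − 12.950 = 3.850
Fold change = 2^(−3.850) = 0.0693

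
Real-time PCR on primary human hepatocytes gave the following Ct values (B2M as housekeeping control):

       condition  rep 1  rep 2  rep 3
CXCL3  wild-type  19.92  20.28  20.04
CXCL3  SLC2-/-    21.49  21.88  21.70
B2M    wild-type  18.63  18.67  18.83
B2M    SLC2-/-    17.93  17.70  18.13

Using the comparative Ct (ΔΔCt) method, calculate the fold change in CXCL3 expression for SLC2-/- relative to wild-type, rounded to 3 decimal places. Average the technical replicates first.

Mean Ct: CXCL3 wild-type 20.080; CXCL3 SLC2-/- 21.690; B2M wild-type 18.710; B2M SLC2-/- 17.920
ΔCt(wild-type) = 20.080 − 18.710 = 1.370
ΔCt(SLC2-/-) = 21.690 − 17.920 = 3.770
ΔΔCt = 3.770 − 1.370 = 2.400
Fold change = 2^(−2.400) = 0.1895

0.189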